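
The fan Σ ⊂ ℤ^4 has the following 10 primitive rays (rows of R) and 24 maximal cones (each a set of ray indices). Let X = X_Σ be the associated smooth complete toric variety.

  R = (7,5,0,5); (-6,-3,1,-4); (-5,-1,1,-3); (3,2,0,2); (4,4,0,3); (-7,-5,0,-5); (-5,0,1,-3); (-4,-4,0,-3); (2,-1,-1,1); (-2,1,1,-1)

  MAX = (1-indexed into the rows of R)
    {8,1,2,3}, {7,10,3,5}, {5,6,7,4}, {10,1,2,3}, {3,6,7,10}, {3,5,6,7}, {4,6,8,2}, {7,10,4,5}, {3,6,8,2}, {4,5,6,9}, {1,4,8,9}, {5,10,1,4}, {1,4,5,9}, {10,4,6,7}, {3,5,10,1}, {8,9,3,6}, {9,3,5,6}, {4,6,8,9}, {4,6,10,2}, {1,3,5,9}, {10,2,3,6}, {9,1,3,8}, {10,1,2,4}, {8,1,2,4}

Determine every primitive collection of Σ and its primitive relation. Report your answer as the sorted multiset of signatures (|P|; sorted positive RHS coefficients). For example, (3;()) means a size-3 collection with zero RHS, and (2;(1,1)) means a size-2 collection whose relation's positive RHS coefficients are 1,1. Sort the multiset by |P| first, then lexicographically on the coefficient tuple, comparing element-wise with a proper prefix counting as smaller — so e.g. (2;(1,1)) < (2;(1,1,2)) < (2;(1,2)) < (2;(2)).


Δ(Σ) — 10 vertices, 12 min non-faces:

  P = {1,6}:  v_{1} + v_{6} = 0  ⇒ sig = (2;())
  P = {5,8}:  v_{5} + v_{8} = 0  ⇒ sig = (2;())
  P = {9,10}:  v_{9} + v_{10} = 0  ⇒ sig = (2;())
  P = {2,5}:  v_{2} + v_{5} = v_{10}  ⇒ sig = (2;(1))
  P = {2,9}:  v_{2} + v_{9} = v_{8}  ⇒ sig = (2;(1))
  P = {3,4}:  v_{3} + v_{4} = v_{10}  ⇒ sig = (2;(1))
  P = {8,10}:  v_{8} + v_{10} = v_{2}  ⇒ sig = (2;(1))
  P = {1,7}:  v_{1} + v_{7} = v_{5} + v_{10}  ⇒ sig = (2;(1,1))
  P = {7,8}:  v_{7} + v_{8} = v_{6} + v_{10}  ⇒ sig = (2;(1,1))
  P = {7,9}:  v_{7} + v_{9} = v_{5} + v_{6}  ⇒ sig = (2;(1,1))
  P = {2,7}:  v_{2} + v_{7} = v_{6} + 2·v_{10}  ⇒ sig = (2;(1,2))
  P = {5,6,10}:  v_{5} + v_{6} + v_{10} = v_{7}  ⇒ sig = (3;(1))

Sorted signature multiset PRS(X):
    |P|=2: 11 collections, coeffs (), (), (), (1), (1), (1), (1), (1,1), (1,1), (1,1), (1,2)
    |P|=3: 1 collection, coeffs (1)


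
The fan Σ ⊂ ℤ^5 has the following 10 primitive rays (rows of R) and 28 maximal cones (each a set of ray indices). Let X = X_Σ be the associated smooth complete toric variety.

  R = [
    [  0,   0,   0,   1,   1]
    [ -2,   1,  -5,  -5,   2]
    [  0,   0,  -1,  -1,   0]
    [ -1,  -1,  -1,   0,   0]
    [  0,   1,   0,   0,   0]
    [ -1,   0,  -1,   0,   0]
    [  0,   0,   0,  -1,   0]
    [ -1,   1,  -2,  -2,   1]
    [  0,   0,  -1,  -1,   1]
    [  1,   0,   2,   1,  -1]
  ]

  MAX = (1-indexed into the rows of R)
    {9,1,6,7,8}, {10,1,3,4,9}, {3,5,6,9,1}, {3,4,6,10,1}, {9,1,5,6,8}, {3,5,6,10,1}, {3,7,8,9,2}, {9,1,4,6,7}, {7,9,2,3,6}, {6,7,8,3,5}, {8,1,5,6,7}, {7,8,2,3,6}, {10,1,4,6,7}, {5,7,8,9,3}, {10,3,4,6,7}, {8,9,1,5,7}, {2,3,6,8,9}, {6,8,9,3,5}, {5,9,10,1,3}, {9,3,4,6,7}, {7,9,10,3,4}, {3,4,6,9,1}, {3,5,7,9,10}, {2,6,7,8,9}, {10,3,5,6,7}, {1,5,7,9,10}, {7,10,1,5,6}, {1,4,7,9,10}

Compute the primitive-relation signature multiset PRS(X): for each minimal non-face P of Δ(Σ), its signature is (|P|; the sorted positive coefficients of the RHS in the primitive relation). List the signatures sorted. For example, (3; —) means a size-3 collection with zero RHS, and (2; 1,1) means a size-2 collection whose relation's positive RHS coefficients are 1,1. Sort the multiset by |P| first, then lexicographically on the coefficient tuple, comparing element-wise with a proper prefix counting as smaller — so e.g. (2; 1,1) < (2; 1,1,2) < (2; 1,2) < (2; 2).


The 12 primitive collections of Σ (r=10, n=5):

  P = {4,5}:  v_{4} + v_{5} = v_{6}  ⇒ sig = (2; 1)
  P = {8,10}:  v_{8} + v_{10} = v_{5} + v_{7}  ⇒ sig = (2; 1,1)
  P = {2,10}:  v_{2} + v_{10} = v_{3} + v_{7} + v_{8}  ⇒ sig = (2; 1,1,1)
  P = {1,2}:  v_{1} + v_{2} = v_{6} + v_{8} + 2·v_{9}  ⇒ sig = (2; 1,1,2)
  P = {4,8}:  v_{4} + v_{8} = 2·v_{6} + v_{7} + v_{9}  ⇒ sig = (2; 1,1,2)
  P = {2,5}:  v_{2} + v_{5} = v_{3} + 2·v_{8}  ⇒ sig = (2; 1,2)
  P = {2,4}:  v_{2} + v_{4} = v_{3} + 3·v_{6} + 2·v_{7} + 2·v_{9}  ⇒ sig = (2; 1,2,2,3)
  P = {6,9,10}:  v_{6} + v_{9} + v_{10} = 0  ⇒ sig = (3; —)
  P = {1,3,7}:  v_{1} + v_{3} + v_{7} = v_{9}  ⇒ sig = (3; 1)
  P = {1,3,8}:  v_{1} + v_{3} + v_{8} = v_{5} + v_{6} + 2·v_{9}  ⇒ sig = (3; 1,1,2)
  P = {5,6,7,9}:  v_{5} + v_{6} + v_{7} + v_{9} = v_{8}  ⇒ sig = (4; 1)
  P = {3,6,7,8,9}:  v_{3} + v_{6} + v_{7} + v_{8} + v_{9} = v_{2}  ⇒ sig = (5; 1)

Hence PRS(X_Σ) =
    |P|=2: 7 collections, coeffs (1), (1,1), (1,1,1), (1,1,2), (1,1,2), (1,2), (1,2,2,3)
    |P|=3: 3 collections, coeffs (), (1), (1,1,2)
    |P|=4: 1 collection, coeffs (1)
    |P|=5: 1 collection, coeffs (1)


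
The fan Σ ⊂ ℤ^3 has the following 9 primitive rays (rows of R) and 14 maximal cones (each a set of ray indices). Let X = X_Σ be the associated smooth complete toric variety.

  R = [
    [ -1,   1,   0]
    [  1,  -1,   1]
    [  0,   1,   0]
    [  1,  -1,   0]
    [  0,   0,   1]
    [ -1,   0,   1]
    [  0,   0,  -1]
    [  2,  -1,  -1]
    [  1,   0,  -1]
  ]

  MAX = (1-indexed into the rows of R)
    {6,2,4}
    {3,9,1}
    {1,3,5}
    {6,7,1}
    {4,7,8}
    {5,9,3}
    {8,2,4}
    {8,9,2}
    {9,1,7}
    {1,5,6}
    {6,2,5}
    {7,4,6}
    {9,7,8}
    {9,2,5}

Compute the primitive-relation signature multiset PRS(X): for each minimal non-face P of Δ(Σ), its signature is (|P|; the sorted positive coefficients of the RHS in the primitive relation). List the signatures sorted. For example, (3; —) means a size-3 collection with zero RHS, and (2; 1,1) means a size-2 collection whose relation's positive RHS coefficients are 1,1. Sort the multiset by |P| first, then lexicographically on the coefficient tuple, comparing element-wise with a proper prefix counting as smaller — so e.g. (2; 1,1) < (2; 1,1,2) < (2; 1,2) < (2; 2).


The 16 primitive collections of Σ (r=9, n=3):

  • {1,4}:  v_{1} + v_{4} = 0  →  sig = (2; —)
  • {5,7}:  v_{5} + v_{7} = 0  →  sig = (2; —)
  • {6,9}:  v_{6} + v_{9} = 0  →  sig = (2; —)
  • {1,2}:  v_{1} + v_{2} = v_{5}  →  sig = (2; 1)
  • {1,8}:  v_{1} + v_{8} = v_{9}  →  sig = (2; 1)
  • {2,7}:  v_{2} + v_{7} = v_{4}  →  sig = (2; 1)
  • {4,5}:  v_{4} + v_{5} = v_{2}  →  sig = (2; 1)
  • {4,9}:  v_{4} + v_{9} = v_{8}  →  sig = (2; 1)
  • {6,8}:  v_{6} + v_{8} = v_{4}  →  sig = (2; 1)
  • {3,4}:  v_{3} + v_{4} = v_{5} + v_{9}  →  sig = (2; 1,1)
  • {3,6}:  v_{3} + v_{6} = v_{1} + v_{5}  →  sig = (2; 1,1)
  • {3,7}:  v_{3} + v_{7} = v_{1} + v_{9}  →  sig = (2; 1,1)
  • {5,8}:  v_{5} + v_{8} = v_{2} + v_{9}  →  sig = (2; 1,1)
  • {2,3}:  v_{2} + v_{3} = 2·v_{5} + v_{9}  →  sig = (2; 1,2)
  • {3,8}:  v_{3} + v_{8} = v_{5} + 2·v_{9}  →  sig = (2; 1,2)
  • {1,5,9}:  v_{1} + v_{5} + v_{9} = v_{3}  →  sig = (3; 1)

so the primitive-relation signature multiset is
{ (2; —) ×3,  (2; 1) ×6,  (2; 1,1) ×4,  (2; 1,2) ×2,  (3; 1) }


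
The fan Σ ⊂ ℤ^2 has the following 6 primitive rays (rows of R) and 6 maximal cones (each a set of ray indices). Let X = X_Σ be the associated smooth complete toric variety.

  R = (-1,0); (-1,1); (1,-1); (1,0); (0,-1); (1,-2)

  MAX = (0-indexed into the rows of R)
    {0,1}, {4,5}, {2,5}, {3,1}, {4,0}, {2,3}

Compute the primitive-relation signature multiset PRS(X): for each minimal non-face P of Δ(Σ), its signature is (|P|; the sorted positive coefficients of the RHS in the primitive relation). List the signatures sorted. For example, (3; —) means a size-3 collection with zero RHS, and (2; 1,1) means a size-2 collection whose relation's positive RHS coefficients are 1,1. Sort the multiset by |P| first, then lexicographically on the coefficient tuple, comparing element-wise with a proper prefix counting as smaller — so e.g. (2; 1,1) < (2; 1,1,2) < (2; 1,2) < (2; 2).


|primitive collections| = 9. Relations:

  P={0,3}:  v_{0} + v_{3} = 0  ⟹  sig = (2; —)
  P={1,2}:  v_{1} + v_{2} = 0  ⟹  sig = (2; —)
  P={0,2}:  v_{0} + v_{2} = v_{4}  ⟹  sig = (2; 1)
  P={1,4}:  v_{1} + v_{4} = v_{0}  ⟹  sig = (2; 1)
  P={1,5}:  v_{1} + v_{5} = v_{4}  ⟹  sig = (2; 1)
  P={2,4}:  v_{2} + v_{4} = v_{5}  ⟹  sig = (2; 1)
  P={3,4}:  v_{3} + v_{4} = v_{2}  ⟹  sig = (2; 1)
  P={0,5}:  v_{0} + v_{5} = 2·v_{4}  ⟹  sig = (2; 2)
  P={3,5}:  v_{3} + v_{5} = 2·v_{2}  ⟹  sig = (2; 2)

Sorted signature multiset PRS(X):
{ (2; —) ×2,  (2; 1) ×5,  (2; 2) ×2 }


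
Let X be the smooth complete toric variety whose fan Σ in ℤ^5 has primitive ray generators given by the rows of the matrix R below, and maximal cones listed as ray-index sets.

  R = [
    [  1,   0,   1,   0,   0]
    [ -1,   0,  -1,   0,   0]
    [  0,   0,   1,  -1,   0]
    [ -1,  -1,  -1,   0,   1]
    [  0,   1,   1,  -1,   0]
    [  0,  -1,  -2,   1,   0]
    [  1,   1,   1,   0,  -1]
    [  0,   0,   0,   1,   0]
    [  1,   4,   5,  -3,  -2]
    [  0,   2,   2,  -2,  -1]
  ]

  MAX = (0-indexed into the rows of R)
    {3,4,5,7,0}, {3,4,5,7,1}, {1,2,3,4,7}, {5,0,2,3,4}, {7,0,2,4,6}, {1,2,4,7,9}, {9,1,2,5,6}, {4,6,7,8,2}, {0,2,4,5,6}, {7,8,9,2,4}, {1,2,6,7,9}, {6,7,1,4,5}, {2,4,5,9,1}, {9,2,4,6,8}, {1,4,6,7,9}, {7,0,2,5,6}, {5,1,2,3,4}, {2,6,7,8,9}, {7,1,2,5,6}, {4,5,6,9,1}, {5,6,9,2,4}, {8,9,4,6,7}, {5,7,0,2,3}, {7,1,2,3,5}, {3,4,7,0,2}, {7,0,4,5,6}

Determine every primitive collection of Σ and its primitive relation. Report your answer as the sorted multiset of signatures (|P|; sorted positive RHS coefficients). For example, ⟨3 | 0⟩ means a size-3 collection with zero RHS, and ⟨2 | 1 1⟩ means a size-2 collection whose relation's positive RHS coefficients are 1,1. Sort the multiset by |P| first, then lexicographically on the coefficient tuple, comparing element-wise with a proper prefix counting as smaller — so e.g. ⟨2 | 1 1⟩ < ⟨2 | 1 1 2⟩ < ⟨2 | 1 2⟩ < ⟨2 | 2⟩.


12 collections generate NE(X_Σ); each relation:

  P = {0,1}:  v_{0} + v_{1} = 0 ; sig = ⟨2 | 0⟩
  P = {3,6}:  v_{3} + v_{6} = 0 ; sig = ⟨2 | 0⟩
  P = {5,8}:  v_{5} + v_{8} = v_{6} + v_{9} ; sig = ⟨2 | 1 1⟩
  P = {0,9}:  v_{0} + v_{9} = v_{2} + v_{4} + v_{6} ; sig = ⟨2 | 1 1 1⟩
  P = {3,9}:  v_{3} + v_{9} = v_{1} + v_{2} + v_{4} ; sig = ⟨2 | 1 1 1⟩
  P = {3,8}:  v_{3} + v_{8} = v_{2} + v_{4} + v_{7} + v_{9} ; sig = ⟨2 | 1 1 1 1⟩
  P = {1,8}:  v_{1} + v_{8} = v_{7} + 2·v_{9} ; sig = ⟨2 | 1 2⟩
  P = {0,8}:  v_{0} + v_{8} = 2·v_{2} + 2·v_{4} + 2·v_{6} + v_{7} ; sig = ⟨2 | 1 2 2 2⟩
  P = {5,7,9}:  v_{5} + v_{7} + v_{9} = v_{1} + v_{6} ; sig = ⟨3 | 1 1⟩
  P = {2,4,5,7}:  v_{2} + v_{4} + v_{5} + v_{7} = 0 ; sig = ⟨4 | 0⟩
  P = {1,2,4,6}:  v_{1} + v_{2} + v_{4} + v_{6} = v_{9} ; sig = ⟨4 | 1⟩
  P = {2,4,6,7,9}:  v_{2} + v_{4} + v_{6} + v_{7} + v_{9} = v_{8} ; sig = ⟨5 | 1⟩

Sorted signature multiset PRS(X):
    |P|=2: 8 collections, coeffs (), (), (1,1), (1,1,1), (1,1,1), (1,1,1,1), (1,2), (1,2,2,2)
    |P|=3: 1 collection, coeffs (1,1)
    |P|=4: 2 collections, coeffs (), (1)
    |P|=5: 1 collection, coeffs (1)


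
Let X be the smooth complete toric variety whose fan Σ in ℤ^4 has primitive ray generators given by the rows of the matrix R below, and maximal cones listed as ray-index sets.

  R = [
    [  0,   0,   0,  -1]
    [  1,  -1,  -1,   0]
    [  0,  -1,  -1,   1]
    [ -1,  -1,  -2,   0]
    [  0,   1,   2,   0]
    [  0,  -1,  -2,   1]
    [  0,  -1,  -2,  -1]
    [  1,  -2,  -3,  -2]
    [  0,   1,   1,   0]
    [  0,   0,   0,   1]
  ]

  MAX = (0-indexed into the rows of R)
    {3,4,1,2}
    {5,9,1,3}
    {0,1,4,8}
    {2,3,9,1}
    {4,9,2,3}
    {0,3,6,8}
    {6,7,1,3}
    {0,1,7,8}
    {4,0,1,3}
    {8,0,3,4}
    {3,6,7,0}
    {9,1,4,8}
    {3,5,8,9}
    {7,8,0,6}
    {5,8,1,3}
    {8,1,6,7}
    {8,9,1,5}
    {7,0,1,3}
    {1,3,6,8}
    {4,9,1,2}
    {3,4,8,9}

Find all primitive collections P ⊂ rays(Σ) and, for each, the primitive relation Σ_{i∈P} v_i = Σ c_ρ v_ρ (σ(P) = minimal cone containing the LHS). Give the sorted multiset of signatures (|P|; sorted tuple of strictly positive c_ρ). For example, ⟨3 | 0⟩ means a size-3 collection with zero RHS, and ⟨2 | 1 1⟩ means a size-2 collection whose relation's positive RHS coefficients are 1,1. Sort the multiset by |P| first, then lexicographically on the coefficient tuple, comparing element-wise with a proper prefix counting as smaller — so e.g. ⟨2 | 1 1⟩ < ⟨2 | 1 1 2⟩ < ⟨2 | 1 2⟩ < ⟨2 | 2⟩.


20 collections generate NE(X_Σ); each relation:

  • {0,9}:  v_{0} + v_{9} = 0  ⇒ sig = ⟨2 | 0⟩
  • {2,8}:  v_{2} + v_{8} = v_{9}  ⇒ sig = ⟨2 | 1⟩
  • {4,5}:  v_{4} + v_{5} = v_{9}  ⇒ sig = ⟨2 | 1⟩
  • {4,6}:  v_{4} + v_{6} = v_{0}  ⇒ sig = ⟨2 | 1⟩
  • {2,6}:  v_{2} + v_{6} = v_{1} + v_{3}  ⇒ sig = ⟨2 | 1 1⟩
  • {7,9}:  v_{7} + v_{9} = v_{1} + v_{6}  ⇒ sig = ⟨2 | 1 1⟩
  • {0,2}:  v_{0} + v_{2} = v_{1} + v_{3} + v_{4}  ⇒ sig = ⟨2 | 1 1 1⟩
  • {0,5}:  v_{0} + v_{5} = v_{1} + v_{3} + v_{8}  ⇒ sig = ⟨2 | 1 1 1⟩
  • {6,9}:  v_{6} + v_{9} = v_{1} + v_{3} + v_{8}  ⇒ sig = ⟨2 | 1 1 1⟩
  • {5,7}:  v_{5} + v_{7} = 2·v_{1} + v_{3} + v_{6} + v_{8}  ⇒ sig = ⟨2 | 1 1 1 2⟩
  • {2,5}:  v_{2} + v_{5} = v_{1} + v_{3} + 2·v_{9}  ⇒ sig = ⟨2 | 1 1 2⟩
  • {2,7}:  v_{2} + v_{7} = v_{0} + 2·v_{1} + v_{3}  ⇒ sig = ⟨2 | 1 1 2⟩
  • {4,7}:  v_{4} + v_{7} = 2·v_{0} + v_{1}  ⇒ sig = ⟨2 | 1 2⟩
  • {5,6}:  v_{5} + v_{6} = 2·v_{1} + 2·v_{3} + 2·v_{8}  ⇒ sig = ⟨2 | 2 2 2⟩
  • {0,1,6}:  v_{0} + v_{1} + v_{6} = v_{7}  ⇒ sig = ⟨3 | 1⟩
  • {3,7,8}:  v_{3} + v_{7} + v_{8} = 2·v_{6}  ⇒ sig = ⟨3 | 2⟩
  • {1,3,4,8}:  v_{1} + v_{3} + v_{4} + v_{8} = 0  ⇒ sig = ⟨4 | 0⟩
  • {0,1,3,8}:  v_{0} + v_{1} + v_{3} + v_{8} = v_{6}  ⇒ sig = ⟨4 | 1⟩
  • {1,3,4,9}:  v_{1} + v_{3} + v_{4} + v_{9} = v_{2}  ⇒ sig = ⟨4 | 1⟩
  • {1,3,8,9}:  v_{1} + v_{3} + v_{8} + v_{9} = v_{5}  ⇒ sig = ⟨4 | 1⟩

so the primitive-relation signature multiset is
{ ⟨2 | 0⟩,  ⟨2 | 1⟩ ×3,  ⟨2 | 1 1⟩ ×2,  ⟨2 | 1 1 1⟩ ×3,  ⟨2 | 1 1 1 2⟩,  ⟨2 | 1 1 2⟩ ×2,  ⟨2 | 1 2⟩,  ⟨2 | 2 2 2⟩,  ⟨3 | 1⟩,  ⟨3 | 2⟩,  ⟨4 | 0⟩,  ⟨4 | 1⟩ ×3 }


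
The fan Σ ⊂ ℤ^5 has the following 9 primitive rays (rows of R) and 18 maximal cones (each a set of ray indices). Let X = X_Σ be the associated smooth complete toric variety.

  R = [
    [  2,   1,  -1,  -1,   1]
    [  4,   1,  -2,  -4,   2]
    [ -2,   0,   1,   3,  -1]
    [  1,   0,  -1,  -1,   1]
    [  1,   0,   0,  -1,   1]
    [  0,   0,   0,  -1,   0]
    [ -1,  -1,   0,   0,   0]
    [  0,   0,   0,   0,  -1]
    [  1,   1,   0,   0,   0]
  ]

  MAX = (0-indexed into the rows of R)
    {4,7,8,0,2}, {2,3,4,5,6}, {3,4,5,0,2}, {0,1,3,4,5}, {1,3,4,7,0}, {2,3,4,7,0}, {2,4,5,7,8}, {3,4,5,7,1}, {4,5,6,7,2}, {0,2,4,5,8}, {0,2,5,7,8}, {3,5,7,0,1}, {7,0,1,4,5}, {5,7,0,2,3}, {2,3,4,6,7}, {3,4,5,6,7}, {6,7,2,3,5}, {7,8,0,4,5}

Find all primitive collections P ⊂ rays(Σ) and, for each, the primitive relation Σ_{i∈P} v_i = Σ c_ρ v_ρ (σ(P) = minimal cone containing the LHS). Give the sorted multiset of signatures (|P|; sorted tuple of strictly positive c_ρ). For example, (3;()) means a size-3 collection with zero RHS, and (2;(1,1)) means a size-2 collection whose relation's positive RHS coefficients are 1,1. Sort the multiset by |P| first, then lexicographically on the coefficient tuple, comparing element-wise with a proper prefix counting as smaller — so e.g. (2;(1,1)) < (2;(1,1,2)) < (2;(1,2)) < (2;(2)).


Δ(Σ) — 9 vertices, 9 min non-faces:

  P={6,8}:  v_{6} + v_{8} = 0  ⟹  sig = (2;())
  P={0,6}:  v_{0} + v_{6} = v_{3}  ⟹  sig = (2;(1))
  P={1,2}:  v_{1} + v_{2} = v_{0}  ⟹  sig = (2;(1))
  P={3,8}:  v_{3} + v_{8} = v_{0}  ⟹  sig = (2;(1))
  P={1,6}:  v_{1} + v_{6} = 2·v_{3} + v_{4} + v_{5} + v_{7}  ⟹  sig = (2;(1,1,1,2))
  P={1,8}:  v_{1} + v_{8} = 2·v_{0} + v_{4} + v_{5} + v_{7}  ⟹  sig = (2;(1,1,1,2))
  P={2,3,4,5,7}:  v_{2} + v_{3} + v_{4} + v_{5} + v_{7} = 0  ⟹  sig = (5;())
  P={0,2,4,5,7}:  v_{0} + v_{2} + v_{4} + v_{5} + v_{7} = v_{8}  ⟹  sig = (5;(1))
  P={0,3,4,5,7}:  v_{0} + v_{3} + v_{4} + v_{5} + v_{7} = v_{1}  ⟹  sig = (5;(1))

Hence PRS(X_Σ) =
    |P|=2: 6 collections, coeffs (), (1), (1), (1), (1,1,1,2), (1,1,1,2)
    |P|=5: 3 collections, coeffs (), (1), (1)


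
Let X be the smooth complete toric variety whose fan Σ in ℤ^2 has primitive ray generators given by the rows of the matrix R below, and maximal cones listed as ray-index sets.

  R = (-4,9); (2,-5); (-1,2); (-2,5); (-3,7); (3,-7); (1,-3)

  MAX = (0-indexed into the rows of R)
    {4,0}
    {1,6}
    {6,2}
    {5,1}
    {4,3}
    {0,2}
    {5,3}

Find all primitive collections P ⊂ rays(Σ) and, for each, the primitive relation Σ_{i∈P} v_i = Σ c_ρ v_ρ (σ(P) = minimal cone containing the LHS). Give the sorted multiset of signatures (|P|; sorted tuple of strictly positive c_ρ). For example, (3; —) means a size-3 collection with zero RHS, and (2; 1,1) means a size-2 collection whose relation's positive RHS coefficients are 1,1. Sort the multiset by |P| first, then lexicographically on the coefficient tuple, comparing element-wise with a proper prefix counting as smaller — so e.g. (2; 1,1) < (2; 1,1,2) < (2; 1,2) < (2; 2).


Σ has 14 primitive collections:

  P={1,3}:  v_{1} + v_{3} = 0  ⟹  sig = (2; —)
  P={4,5}:  v_{4} + v_{5} = 0  ⟹  sig = (2; —)
  P={0,5}:  v_{0} + v_{5} = v_{2}  ⟹  sig = (2; 1)
  P={1,2}:  v_{1} + v_{2} = v_{6}  ⟹  sig = (2; 1)
  P={1,4}:  v_{1} + v_{4} = v_{2}  ⟹  sig = (2; 1)
  P={2,3}:  v_{2} + v_{3} = v_{4}  ⟹  sig = (2; 1)
  P={2,4}:  v_{2} + v_{4} = v_{0}  ⟹  sig = (2; 1)
  P={2,5}:  v_{2} + v_{5} = v_{1}  ⟹  sig = (2; 1)
  P={3,6}:  v_{3} + v_{6} = v_{2}  ⟹  sig = (2; 1)
  P={0,1}:  v_{0} + v_{1} = 2·v_{2}  ⟹  sig = (2; 2)
  P={0,3}:  v_{0} + v_{3} = 2·v_{4}  ⟹  sig = (2; 2)
  P={4,6}:  v_{4} + v_{6} = 2·v_{2}  ⟹  sig = (2; 2)
  P={5,6}:  v_{5} + v_{6} = 2·v_{1}  ⟹  sig = (2; 2)
  P={0,6}:  v_{0} + v_{6} = 3·v_{2}  ⟹  sig = (2; 3)

so the primitive-relation signature multiset is
    |P|=2: 14 collections, coeffs (), (), (1), (1), (1), (1), (1), (1), (1), (2), (2), (2), (2), (3)


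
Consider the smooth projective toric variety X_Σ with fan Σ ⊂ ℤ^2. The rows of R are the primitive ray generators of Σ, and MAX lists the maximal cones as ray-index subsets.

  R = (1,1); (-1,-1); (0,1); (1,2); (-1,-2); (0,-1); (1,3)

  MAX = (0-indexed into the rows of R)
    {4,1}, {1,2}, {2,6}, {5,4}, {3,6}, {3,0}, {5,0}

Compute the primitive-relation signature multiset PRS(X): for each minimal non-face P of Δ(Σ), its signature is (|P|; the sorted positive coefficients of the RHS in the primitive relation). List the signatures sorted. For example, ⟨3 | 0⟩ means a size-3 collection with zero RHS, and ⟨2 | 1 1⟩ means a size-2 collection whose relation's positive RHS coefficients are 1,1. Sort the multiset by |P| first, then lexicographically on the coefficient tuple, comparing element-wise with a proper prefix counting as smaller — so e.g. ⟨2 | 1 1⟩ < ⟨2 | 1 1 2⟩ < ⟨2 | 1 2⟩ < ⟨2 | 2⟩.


14 minimal non-faces of Δ(Σ) (on 7 rays):

  P={0,1}:  v_{0} + v_{1} = 0 ; sig = ⟨2 | 0⟩
  P={2,5}:  v_{2} + v_{5} = 0 ; sig = ⟨2 | 0⟩
  P={3,4}:  v_{3} + v_{4} = 0 ; sig = ⟨2 | 0⟩
  P={0,2}:  v_{0} + v_{2} = v_{3} ; sig = ⟨2 | 1⟩
  P={0,4}:  v_{0} + v_{4} = v_{5} ; sig = ⟨2 | 1⟩
  P={1,3}:  v_{1} + v_{3} = v_{2} ; sig = ⟨2 | 1⟩
  P={1,5}:  v_{1} + v_{5} = v_{4} ; sig = ⟨2 | 1⟩
  P={2,3}:  v_{2} + v_{3} = v_{6} ; sig = ⟨2 | 1⟩
  P={2,4}:  v_{2} + v_{4} = v_{1} ; sig = ⟨2 | 1⟩
  P={3,5}:  v_{3} + v_{5} = v_{0} ; sig = ⟨2 | 1⟩
  P={4,6}:  v_{4} + v_{6} = v_{2} ; sig = ⟨2 | 1⟩
  P={5,6}:  v_{5} + v_{6} = v_{3} ; sig = ⟨2 | 1⟩
  P={0,6}:  v_{0} + v_{6} = 2·v_{3} ; sig = ⟨2 | 2⟩
  P={1,6}:  v_{1} + v_{6} = 2·v_{2} ; sig = ⟨2 | 2⟩

Signatures (|P|; sorted positive RHS coefficients), sorted:
{ ⟨2 | 0⟩ ×3,  ⟨2 | 1⟩ ×9,  ⟨2 | 2⟩ ×2 }


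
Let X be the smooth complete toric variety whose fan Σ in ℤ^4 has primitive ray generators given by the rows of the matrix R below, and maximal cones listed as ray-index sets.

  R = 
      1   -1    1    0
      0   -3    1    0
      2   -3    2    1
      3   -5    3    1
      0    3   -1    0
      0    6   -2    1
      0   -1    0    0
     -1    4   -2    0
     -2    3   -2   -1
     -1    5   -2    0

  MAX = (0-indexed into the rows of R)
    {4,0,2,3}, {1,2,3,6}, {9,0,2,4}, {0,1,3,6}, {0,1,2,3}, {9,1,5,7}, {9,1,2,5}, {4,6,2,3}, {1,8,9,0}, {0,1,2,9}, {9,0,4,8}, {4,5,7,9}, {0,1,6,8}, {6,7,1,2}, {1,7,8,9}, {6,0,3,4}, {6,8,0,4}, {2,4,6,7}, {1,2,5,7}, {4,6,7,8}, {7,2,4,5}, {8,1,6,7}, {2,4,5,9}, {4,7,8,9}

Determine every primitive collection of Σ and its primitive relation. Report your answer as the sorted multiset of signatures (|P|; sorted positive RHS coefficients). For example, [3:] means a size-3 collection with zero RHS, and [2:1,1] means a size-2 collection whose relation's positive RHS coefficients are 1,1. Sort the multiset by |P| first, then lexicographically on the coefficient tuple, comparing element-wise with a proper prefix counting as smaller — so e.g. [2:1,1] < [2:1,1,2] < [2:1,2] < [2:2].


Primitive collections (13):

  P = {1,4}:  v_{1} + v_{4} = 0 — sig = [2:]
  P = {2,8}:  v_{2} + v_{8} = 0 — sig = [2:]
  P = {0,7}:  v_{0} + v_{7} = v_{4} — sig = [2:1]
  P = {6,9}:  v_{6} + v_{9} = v_{7} — sig = [2:1]
  P = {3,8}:  v_{3} + v_{8} = v_{0} + v_{6} — sig = [2:1,1]
  P = {3,9}:  v_{3} + v_{9} = v_{2} + v_{4} — sig = [2:1,1]
  P = {5,8}:  v_{5} + v_{8} = v_{7} + v_{9} — sig = [2:1,1]
  P = {0,5}:  v_{0} + v_{5} = v_{2} + v_{4} + v_{9} — sig = [2:1,1,1]
  P = {3,7}:  v_{3} + v_{7} = v_{2} + v_{4} + v_{6} — sig = [2:1,1,1]
  P = {3,5}:  v_{3} + v_{5} = 2·v_{2} + v_{4} + v_{7} — sig = [2:1,1,2]
  P = {5,6}:  v_{5} + v_{6} = v_{2} + 2·v_{7} — sig = [2:1,2]
  P = {0,2,6}:  v_{0} + v_{2} + v_{6} = v_{3} — sig = [3:1]
  P = {2,7,9}:  v_{2} + v_{7} + v_{9} = v_{5} — sig = [3:1]

Sorted signature multiset PRS(X):
[[2:], [2:], [2:1], [2:1], [2:1,1], [2:1,1], [2:1,1], [2:1,1,1], [2:1,1,1], [2:1,1,2], [2:1,2], [3:1], [3:1]]


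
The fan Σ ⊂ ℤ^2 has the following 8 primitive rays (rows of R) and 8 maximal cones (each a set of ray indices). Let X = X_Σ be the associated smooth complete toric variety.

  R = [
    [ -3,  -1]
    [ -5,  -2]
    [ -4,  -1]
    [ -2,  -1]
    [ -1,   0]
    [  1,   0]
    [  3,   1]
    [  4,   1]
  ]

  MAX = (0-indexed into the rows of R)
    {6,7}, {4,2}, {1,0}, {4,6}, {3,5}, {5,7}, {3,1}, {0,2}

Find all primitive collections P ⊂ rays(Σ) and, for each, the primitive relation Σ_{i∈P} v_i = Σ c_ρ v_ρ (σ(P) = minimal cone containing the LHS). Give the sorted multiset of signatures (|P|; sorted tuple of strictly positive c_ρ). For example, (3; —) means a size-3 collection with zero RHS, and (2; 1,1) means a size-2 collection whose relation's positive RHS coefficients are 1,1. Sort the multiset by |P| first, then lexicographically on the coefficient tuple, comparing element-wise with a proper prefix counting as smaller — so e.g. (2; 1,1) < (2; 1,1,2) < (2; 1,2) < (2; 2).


20 minimal non-faces of Δ(Σ) (on 8 rays):

  P = {0,6}:  v_{0} + v_{6} = 0  so sig = (2; —)
  P = {2,7}:  v_{2} + v_{7} = 0  so sig = (2; —)
  P = {4,5}:  v_{4} + v_{5} = 0  so sig = (2; —)
  P = {0,3}:  v_{0} + v_{3} = v_{1}  so sig = (2; 1)
  P = {0,4}:  v_{0} + v_{4} = v_{2}  so sig = (2; 1)
  P = {0,5}:  v_{0} + v_{5} = v_{3}  so sig = (2; 1)
  P = {0,7}:  v_{0} + v_{7} = v_{5}  so sig = (2; 1)
  P = {1,6}:  v_{1} + v_{6} = v_{3}  so sig = (2; 1)
  P = {2,5}:  v_{2} + v_{5} = v_{0}  so sig = (2; 1)
  P = {2,6}:  v_{2} + v_{6} = v_{4}  so sig = (2; 1)
  P = {3,4}:  v_{3} + v_{4} = v_{0}  so sig = (2; 1)
  P = {3,6}:  v_{3} + v_{6} = v_{5}  so sig = (2; 1)
  P = {4,7}:  v_{4} + v_{7} = v_{6}  so sig = (2; 1)
  P = {5,6}:  v_{5} + v_{6} = v_{7}  so sig = (2; 1)
  P = {1,7}:  v_{1} + v_{7} = v_{3} + v_{5}  so sig = (2; 1,1)
  P = {1,4}:  v_{1} + v_{4} = 2·v_{0}  so sig = (2; 2)
  P = {1,5}:  v_{1} + v_{5} = 2·v_{3}  so sig = (2; 2)
  P = {2,3}:  v_{2} + v_{3} = 2·v_{0}  so sig = (2; 2)
  P = {3,7}:  v_{3} + v_{7} = 2·v_{5}  so sig = (2; 2)
  P = {1,2}:  v_{1} + v_{2} = 3·v_{0}  so sig = (2; 3)

Signatures (|P|; sorted positive RHS coefficients), sorted:
    |P|=2: 20 collections, coeffs (), (), (), (1), (1), (1), (1), (1), (1), (1), (1), (1), (1), (1), (1,1), (2), (2), (2), (2), (3)


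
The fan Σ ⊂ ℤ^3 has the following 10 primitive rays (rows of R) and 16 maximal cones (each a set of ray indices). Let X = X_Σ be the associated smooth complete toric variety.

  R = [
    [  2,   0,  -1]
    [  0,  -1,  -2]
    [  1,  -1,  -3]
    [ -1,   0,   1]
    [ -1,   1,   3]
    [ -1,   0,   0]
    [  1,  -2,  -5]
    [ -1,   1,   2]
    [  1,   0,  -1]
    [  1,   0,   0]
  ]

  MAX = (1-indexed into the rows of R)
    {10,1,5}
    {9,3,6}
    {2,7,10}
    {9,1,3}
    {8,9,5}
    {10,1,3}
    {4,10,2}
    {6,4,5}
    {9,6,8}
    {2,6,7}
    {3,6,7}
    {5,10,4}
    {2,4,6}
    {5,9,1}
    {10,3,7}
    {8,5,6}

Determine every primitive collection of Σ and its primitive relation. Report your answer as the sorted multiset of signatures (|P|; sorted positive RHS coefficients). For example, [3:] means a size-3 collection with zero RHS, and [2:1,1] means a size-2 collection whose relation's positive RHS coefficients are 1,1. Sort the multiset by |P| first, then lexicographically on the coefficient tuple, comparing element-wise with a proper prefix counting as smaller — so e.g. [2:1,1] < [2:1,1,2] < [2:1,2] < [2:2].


22 minimal non-faces of Δ(Σ) (on 10 rays):

  • {3,5}:  v_{3} + v_{5} = 0  so sig = [2:]
  • {4,9}:  v_{4} + v_{9} = 0  so sig = [2:]
  • {6,10}:  v_{6} + v_{10} = 0  so sig = [2:]
  • {1,4}:  v_{1} + v_{4} = v_{10}  so sig = [2:1]
  • {1,6}:  v_{1} + v_{6} = v_{9}  so sig = [2:1]
  • {2,3}:  v_{2} + v_{3} = v_{7}  so sig = [2:1]
  • {2,5}:  v_{2} + v_{5} = v_{4}  so sig = [2:1]
  • {2,8}:  v_{2} + v_{8} = v_{6}  so sig = [2:1]
  • {2,9}:  v_{2} + v_{9} = v_{3}  so sig = [2:1]
  • {3,4}:  v_{3} + v_{4} = v_{2}  so sig = [2:1]
  • {5,7}:  v_{5} + v_{7} = v_{2}  so sig = [2:1]
  • {9,10}:  v_{9} + v_{10} = v_{1}  so sig = [2:1]
  • {1,2}:  v_{1} + v_{2} = v_{3} + v_{10}  so sig = [2:1,1]
  • {3,8}:  v_{3} + v_{8} = v_{6} + v_{9}  so sig = [2:1,1]
  • {4,8}:  v_{4} + v_{8} = v_{5} + v_{6}  so sig = [2:1,1]
  • {7,8}:  v_{7} + v_{8} = v_{3} + v_{6}  so sig = [2:1,1]
  • {8,10}:  v_{8} + v_{10} = v_{5} + v_{9}  so sig = [2:1,1]
  • {1,7}:  v_{1} + v_{7} = 2·v_{3} + v_{10}  so sig = [2:1,2]
  • {1,8}:  v_{1} + v_{8} = v_{5} + 2·v_{9}  so sig = [2:1,2]
  • {4,7}:  v_{4} + v_{7} = 2·v_{2}  so sig = [2:2]
  • {7,9}:  v_{7} + v_{9} = 2·v_{3}  so sig = [2:2]
  • {5,6,9}:  v_{5} + v_{6} + v_{9} = v_{8}  so sig = [3:1]

Sorted signature multiset PRS(X):
[[2:], [2:], [2:], [2:1], [2:1], [2:1], [2:1], [2:1], [2:1], [2:1], [2:1], [2:1], [2:1,1], [2:1,1], [2:1,1], [2:1,1], [2:1,1], [2:1,2], [2:1,2], [2:2], [2:2], [3:1]]


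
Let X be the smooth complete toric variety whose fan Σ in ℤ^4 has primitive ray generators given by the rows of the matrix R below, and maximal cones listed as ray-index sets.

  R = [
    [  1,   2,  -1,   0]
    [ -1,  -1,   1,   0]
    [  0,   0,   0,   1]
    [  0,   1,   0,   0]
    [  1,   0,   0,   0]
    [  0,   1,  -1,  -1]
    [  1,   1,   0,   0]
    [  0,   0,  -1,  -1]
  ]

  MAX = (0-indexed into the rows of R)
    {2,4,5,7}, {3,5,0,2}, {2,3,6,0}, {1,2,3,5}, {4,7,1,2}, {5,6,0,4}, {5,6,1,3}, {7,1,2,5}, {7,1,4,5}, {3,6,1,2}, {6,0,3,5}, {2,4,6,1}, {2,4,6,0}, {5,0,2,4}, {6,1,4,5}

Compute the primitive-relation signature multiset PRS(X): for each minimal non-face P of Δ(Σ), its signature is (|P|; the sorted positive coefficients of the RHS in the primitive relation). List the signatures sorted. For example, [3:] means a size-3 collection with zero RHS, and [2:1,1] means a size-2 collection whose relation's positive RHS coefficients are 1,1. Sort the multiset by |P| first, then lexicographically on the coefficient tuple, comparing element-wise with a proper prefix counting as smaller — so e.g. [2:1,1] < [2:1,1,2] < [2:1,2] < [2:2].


|primitive collections| = 7. Relations:

  • {0,1}:  v_{0} + v_{1} = v_{3}  ⟹  sig = [2:1]
  • {3,4}:  v_{3} + v_{4} = v_{6}  ⟹  sig = [2:1]
  • {3,7}:  v_{3} + v_{7} = v_{5}  ⟹  sig = [2:1]
  • {6,7}:  v_{6} + v_{7} = v_{4} + v_{5}  ⟹  sig = [2:1,1]
  • {0,7}:  v_{0} + v_{7} = v_{2} + v_{4} + 2·v_{5}  ⟹  sig = [2:1,1,2]
  • {2,5,6}:  v_{2} + v_{5} + v_{6} = v_{0}  ⟹  sig = [3:1]
  • {1,2,4,5}:  v_{1} + v_{2} + v_{4} + v_{5} = 0  ⟹  sig = [4:]

Signatures (|P|; sorted positive RHS coefficients), sorted:
{ [2:1] ×3,  [2:1,1],  [2:1,1,2],  [3:1],  [4:] }


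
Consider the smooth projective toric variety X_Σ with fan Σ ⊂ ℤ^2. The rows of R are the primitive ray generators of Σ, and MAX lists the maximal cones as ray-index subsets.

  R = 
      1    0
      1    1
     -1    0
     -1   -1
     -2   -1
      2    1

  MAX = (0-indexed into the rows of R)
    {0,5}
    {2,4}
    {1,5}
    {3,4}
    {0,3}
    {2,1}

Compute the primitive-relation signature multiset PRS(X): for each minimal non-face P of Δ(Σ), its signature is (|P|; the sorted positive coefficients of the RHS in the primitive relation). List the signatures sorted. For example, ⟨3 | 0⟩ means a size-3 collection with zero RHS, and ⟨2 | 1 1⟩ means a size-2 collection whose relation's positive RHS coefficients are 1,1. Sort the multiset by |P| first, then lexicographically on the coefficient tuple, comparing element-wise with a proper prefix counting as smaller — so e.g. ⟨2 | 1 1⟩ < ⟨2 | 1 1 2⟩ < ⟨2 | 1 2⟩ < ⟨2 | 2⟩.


The 9 primitive collections of Σ (r=6, n=2):

  {0,2}:  v_{0} + v_{2} = 0  →  sig = ⟨2 | 0⟩
  {1,3}:  v_{1} + v_{3} = 0  →  sig = ⟨2 | 0⟩
  {4,5}:  v_{4} + v_{5} = 0  →  sig = ⟨2 | 0⟩
  {0,1}:  v_{0} + v_{1} = v_{5}  →  sig = ⟨2 | 1⟩
  {0,4}:  v_{0} + v_{4} = v_{3}  →  sig = ⟨2 | 1⟩
  {1,4}:  v_{1} + v_{4} = v_{2}  →  sig = ⟨2 | 1⟩
  {2,3}:  v_{2} + v_{3} = v_{4}  →  sig = ⟨2 | 1⟩
  {2,5}:  v_{2} + v_{5} = v_{1}  →  sig = ⟨2 | 1⟩
  {3,5}:  v_{3} + v_{5} = v_{0}  →  sig = ⟨2 | 1⟩

Signatures (|P|; sorted positive RHS coefficients), sorted:
{ ⟨2 | 0⟩ ×3,  ⟨2 | 1⟩ ×6 }


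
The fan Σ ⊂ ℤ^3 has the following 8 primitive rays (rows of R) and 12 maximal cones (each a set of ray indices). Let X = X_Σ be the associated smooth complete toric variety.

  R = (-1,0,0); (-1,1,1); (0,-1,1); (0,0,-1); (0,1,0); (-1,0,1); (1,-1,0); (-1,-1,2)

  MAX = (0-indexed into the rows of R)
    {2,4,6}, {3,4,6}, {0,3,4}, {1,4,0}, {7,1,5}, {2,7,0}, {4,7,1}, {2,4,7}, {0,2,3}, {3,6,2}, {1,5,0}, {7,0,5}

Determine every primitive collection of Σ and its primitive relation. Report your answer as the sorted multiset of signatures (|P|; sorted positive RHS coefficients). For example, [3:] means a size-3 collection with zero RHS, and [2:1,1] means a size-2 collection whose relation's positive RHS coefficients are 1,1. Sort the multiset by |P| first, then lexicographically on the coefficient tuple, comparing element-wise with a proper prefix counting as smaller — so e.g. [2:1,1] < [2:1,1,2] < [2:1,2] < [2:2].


The 14 primitive collections of Σ (r=8, n=3):

  • {2,5}:  v_{2} + v_{5} = v_{7}  ⟹  sig = [2:1]
  • {3,5}:  v_{3} + v_{5} = v_{0}  ⟹  sig = [2:1]
  • {4,5}:  v_{4} + v_{5} = v_{1}  ⟹  sig = [2:1]
  • {5,6}:  v_{5} + v_{6} = v_{2}  ⟹  sig = [2:1]
  • {0,6}:  v_{0} + v_{6} = v_{2} + v_{3}  ⟹  sig = [2:1,1]
  • {1,2}:  v_{1} + v_{2} = v_{4} + v_{7}  ⟹  sig = [2:1,1]
  • {1,3}:  v_{1} + v_{3} = v_{0} + v_{4}  ⟹  sig = [2:1,1]
  • {1,6}:  v_{1} + v_{6} = v_{2} + v_{4}  ⟹  sig = [2:1,1]
  • {3,7}:  v_{3} + v_{7} = v_{0} + v_{2}  ⟹  sig = [2:1,1]
  • {6,7}:  v_{6} + v_{7} = 2·v_{2}  ⟹  sig = [2:2]
  • {2,3,4}:  v_{2} + v_{3} + v_{4} = 0  ⟹  sig = [3:]
  • {0,2,4}:  v_{0} + v_{2} + v_{4} = v_{5}  ⟹  sig = [3:1]
  • {0,4,7}:  v_{0} + v_{4} + v_{7} = 2·v_{5}  ⟹  sig = [3:2]
  • {0,1,7}:  v_{0} + v_{1} + v_{7} = 3·v_{5}  ⟹  sig = [3:3]

Sorted signature multiset PRS(X):
    [2:1]
    [2:1]
    [2:1]
    [2:1]
    [2:1,1]
    [2:1,1]
    [2:1,1]
    [2:1,1]
    [2:1,1]
    [2:2]
    [3:]
    [3:1]
    [3:2]
    [3:3]


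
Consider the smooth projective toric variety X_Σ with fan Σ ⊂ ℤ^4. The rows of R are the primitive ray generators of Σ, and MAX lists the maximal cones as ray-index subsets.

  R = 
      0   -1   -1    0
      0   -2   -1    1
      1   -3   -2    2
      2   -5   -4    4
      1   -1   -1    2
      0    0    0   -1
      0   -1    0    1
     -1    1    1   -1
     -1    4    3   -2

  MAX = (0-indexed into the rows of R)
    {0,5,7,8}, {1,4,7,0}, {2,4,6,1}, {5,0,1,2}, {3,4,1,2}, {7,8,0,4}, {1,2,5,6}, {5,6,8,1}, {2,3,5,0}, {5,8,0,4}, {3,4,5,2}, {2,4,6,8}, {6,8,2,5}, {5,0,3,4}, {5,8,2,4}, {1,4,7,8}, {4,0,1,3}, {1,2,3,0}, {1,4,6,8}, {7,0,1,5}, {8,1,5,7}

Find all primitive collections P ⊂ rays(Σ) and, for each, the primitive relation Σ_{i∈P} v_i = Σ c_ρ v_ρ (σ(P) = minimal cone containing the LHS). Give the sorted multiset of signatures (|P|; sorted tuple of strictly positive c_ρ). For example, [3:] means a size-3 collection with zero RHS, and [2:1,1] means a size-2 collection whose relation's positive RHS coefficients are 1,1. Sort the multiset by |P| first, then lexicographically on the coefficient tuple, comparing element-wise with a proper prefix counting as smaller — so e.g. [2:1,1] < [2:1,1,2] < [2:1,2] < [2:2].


|primitive collections| = 14. Relations:

  {0,6}:  v_{0} + v_{6} = v_{1} ; sig = [2:1]
  {2,7}:  v_{2} + v_{7} = v_{1} ; sig = [2:1]
  {3,8}:  v_{3} + v_{8} = v_{4} ; sig = [2:1]
  {3,6}:  v_{3} + v_{6} = v_{1} + v_{2} + v_{4} ; sig = [2:1,1,1]
  {3,7}:  v_{3} + v_{7} = v_{0} + v_{1} + v_{4} ; sig = [2:1,1,1]
  {6,7}:  v_{6} + v_{7} = 2·v_{1} + v_{8} ; sig = [2:1,2]
  {0,2,8}:  v_{0} + v_{2} + v_{8} = 0 ; sig = [3:]
  {4,5,7}:  v_{4} + v_{5} + v_{7} = 0 ; sig = [3:]
  {0,1,8}:  v_{0} + v_{1} + v_{8} = v_{7} ; sig = [3:1]
  {0,2,4}:  v_{0} + v_{2} + v_{4} = v_{3} ; sig = [3:1]
  {1,2,8}:  v_{1} + v_{2} + v_{8} = v_{6} ; sig = [3:1]
  {1,4,5}:  v_{1} + v_{4} + v_{5} = v_{2} ; sig = [3:1]
  {1,3,5}:  v_{1} + v_{3} + v_{5} = v_{0} + 2·v_{2} ; sig = [3:1,2]
  {4,5,6}:  v_{4} + v_{5} + v_{6} = 2·v_{2} + v_{8} ; sig = [3:1,2]

Signatures (|P|; sorted positive RHS coefficients), sorted:
{ [2:1] ×3,  [2:1,1,1] ×2,  [2:1,2],  [3:] ×2,  [3:1] ×4,  [3:1,2] ×2 }


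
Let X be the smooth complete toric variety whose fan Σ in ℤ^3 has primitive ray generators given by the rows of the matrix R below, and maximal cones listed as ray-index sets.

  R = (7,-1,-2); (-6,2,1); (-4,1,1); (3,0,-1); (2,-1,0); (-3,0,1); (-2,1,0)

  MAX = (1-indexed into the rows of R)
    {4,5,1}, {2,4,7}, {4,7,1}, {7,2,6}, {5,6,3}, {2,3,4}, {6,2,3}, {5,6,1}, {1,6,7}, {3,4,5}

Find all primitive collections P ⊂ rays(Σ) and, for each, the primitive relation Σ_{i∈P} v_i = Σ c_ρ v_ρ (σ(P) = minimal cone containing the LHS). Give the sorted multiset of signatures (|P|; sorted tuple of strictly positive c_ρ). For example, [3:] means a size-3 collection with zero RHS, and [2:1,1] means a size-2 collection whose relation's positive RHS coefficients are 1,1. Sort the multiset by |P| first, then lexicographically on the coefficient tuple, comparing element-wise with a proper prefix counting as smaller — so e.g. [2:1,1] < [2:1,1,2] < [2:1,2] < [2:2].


The 6 primitive collections of Σ (r=7, n=3):

  P={4,6}:  v_{4} + v_{6} = 0 — sig = [2:]
  P={5,7}:  v_{5} + v_{7} = 0 — sig = [2:]
  P={1,3}:  v_{1} + v_{3} = v_{4} — sig = [2:1]
  P={2,5}:  v_{2} + v_{5} = v_{3} — sig = [2:1]
  P={3,7}:  v_{3} + v_{7} = v_{2} — sig = [2:1]
  P={1,2}:  v_{1} + v_{2} = v_{4} + v_{7} — sig = [2:1,1]

Sorted signature multiset PRS(X):
    |P|=2: 6 collections, coeffs (), (), (1), (1), (1), (1,1)


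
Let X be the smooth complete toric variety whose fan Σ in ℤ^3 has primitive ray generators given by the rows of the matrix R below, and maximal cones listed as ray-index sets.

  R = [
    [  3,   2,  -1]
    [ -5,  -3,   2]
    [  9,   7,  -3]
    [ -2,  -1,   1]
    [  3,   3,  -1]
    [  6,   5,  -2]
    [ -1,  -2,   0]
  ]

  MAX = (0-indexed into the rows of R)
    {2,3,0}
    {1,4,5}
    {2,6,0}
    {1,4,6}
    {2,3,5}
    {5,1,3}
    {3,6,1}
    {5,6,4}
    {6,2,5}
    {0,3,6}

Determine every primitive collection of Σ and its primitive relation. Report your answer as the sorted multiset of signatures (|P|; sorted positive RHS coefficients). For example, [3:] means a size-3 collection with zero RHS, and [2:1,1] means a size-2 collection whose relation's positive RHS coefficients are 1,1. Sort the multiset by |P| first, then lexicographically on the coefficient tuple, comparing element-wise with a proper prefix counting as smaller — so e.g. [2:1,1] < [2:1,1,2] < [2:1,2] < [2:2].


Σ has 9 primitive collections:

  P = {0,1}:  v_{0} + v_{1} = v_{3}  →  sig = [2:1]
  P = {0,4}:  v_{0} + v_{4} = v_{5}  →  sig = [2:1]
  P = {0,5}:  v_{0} + v_{5} = v_{2}  →  sig = [2:1]
  P = {1,2}:  v_{1} + v_{2} = v_{3} + v_{5}  →  sig = [2:1,1]
  P = {3,4}:  v_{3} + v_{4} = v_{1} + v_{5}  →  sig = [2:1,1]
  P = {2,4}:  v_{2} + v_{4} = 2·v_{5}  →  sig = [2:2]
  P = {1,5,6}:  v_{1} + v_{5} + v_{6} = 0  →  sig = [3:]
  P = {3,5,6}:  v_{3} + v_{5} + v_{6} = v_{0}  →  sig = [3:1]
  P = {2,3,6}:  v_{2} + v_{3} + v_{6} = 2·v_{0}  →  sig = [3:2]

Hence PRS(X_Σ) =
    [2:1]
    [2:1]
    [2:1]
    [2:1,1]
    [2:1,1]
    [2:2]
    [3:]
    [3:1]
    [3:2]


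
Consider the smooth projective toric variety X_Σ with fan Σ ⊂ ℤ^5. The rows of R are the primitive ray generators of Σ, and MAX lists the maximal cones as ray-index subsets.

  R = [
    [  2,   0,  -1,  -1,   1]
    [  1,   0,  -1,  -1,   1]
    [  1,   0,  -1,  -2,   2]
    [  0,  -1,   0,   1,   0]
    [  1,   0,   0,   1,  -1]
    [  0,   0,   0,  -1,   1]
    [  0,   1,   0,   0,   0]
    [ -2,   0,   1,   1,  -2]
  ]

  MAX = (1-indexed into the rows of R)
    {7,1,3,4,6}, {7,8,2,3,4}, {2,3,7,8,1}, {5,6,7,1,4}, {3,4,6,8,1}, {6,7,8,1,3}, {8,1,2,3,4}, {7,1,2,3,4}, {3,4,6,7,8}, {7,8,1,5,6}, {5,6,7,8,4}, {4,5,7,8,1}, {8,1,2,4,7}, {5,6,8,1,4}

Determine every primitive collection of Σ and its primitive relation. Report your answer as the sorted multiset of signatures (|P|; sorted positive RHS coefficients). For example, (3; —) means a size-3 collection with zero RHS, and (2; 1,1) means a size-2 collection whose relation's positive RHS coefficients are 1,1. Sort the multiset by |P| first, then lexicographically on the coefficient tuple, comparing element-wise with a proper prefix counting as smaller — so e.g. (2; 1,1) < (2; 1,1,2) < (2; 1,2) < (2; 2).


|primitive collections| = 5. Relations:

  • {2,6}:  v_{2} + v_{6} = v_{3}  ⇒ sig = (2; 1)
  • {3,5}:  v_{3} + v_{5} = v_{1}  ⇒ sig = (2; 1)
  • {2,5}:  v_{2} + v_{5} = 2·v_{1} + v_{4} + v_{7} + v_{8}  ⇒ sig = (2; 1,1,1,2)
  • {1,4,6,7,8}:  v_{1} + v_{4} + v_{6} + v_{7} + v_{8} = 0  ⇒ sig = (5; —)
  • {1,3,4,7,8}:  v_{1} + v_{3} + v_{4} + v_{7} + v_{8} = v_{2}  ⇒ sig = (5; 1)

Hence PRS(X_Σ) =
{ (2; 1) ×2,  (2; 1,1,1,2),  (5; —),  (5; 1) }


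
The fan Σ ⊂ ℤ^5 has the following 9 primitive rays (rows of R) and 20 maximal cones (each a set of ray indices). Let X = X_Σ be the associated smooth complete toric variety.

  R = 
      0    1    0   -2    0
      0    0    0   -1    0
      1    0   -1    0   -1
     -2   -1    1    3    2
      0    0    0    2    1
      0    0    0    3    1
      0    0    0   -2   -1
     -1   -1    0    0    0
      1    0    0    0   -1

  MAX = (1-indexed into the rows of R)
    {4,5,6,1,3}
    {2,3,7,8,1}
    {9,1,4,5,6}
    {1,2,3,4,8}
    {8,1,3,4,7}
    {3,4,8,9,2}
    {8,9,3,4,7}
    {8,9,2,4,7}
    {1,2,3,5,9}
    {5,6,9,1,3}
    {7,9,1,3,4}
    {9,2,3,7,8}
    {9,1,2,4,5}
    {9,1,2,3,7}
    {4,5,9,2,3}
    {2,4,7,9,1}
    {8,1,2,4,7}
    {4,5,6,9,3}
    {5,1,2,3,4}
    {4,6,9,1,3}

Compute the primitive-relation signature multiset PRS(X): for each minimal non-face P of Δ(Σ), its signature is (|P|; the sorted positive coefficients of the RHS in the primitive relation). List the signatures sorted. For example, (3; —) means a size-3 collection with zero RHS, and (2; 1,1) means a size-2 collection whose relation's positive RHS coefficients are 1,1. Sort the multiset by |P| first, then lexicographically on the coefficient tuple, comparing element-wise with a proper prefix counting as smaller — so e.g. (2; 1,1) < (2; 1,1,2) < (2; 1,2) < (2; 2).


Σ has 9 primitive collections:

  P={5,7}:  v_{5} + v_{7} = 0 ; sig = (2; —)
  P={2,6}:  v_{2} + v_{6} = v_{5} ; sig = (2; 1)
  P={6,8}:  v_{6} + v_{8} = v_{3} + v_{4} ; sig = (2; 1,1)
  P={5,8}:  v_{5} + v_{8} = v_{2} + v_{3} + v_{4} ; sig = (2; 1,1,1)
  P={6,7}:  v_{6} + v_{7} = v_{1} + v_{3} + v_{4} + v_{9} ; sig = (2; 1,1,1,1)
  P={1,8,9}:  v_{1} + v_{8} + v_{9} = v_{7} ; sig = (3; 1)
  P={2,3,4,7}:  v_{2} + v_{3} + v_{4} + v_{7} = v_{8} ; sig = (4; 1)
  P={1,2,3,4,9}:  v_{1} + v_{2} + v_{3} + v_{4} + v_{9} = 0 ; sig = (5; —)
  P={1,3,4,5,9}:  v_{1} + v_{3} + v_{4} + v_{5} + v_{9} = v_{6} ; sig = (5; 1)

so the primitive-relation signature multiset is
{ (2; —),  (2; 1),  (2; 1,1),  (2; 1,1,1),  (2; 1,1,1,1),  (3; 1),  (4; 1),  (5; —),  (5; 1) }
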